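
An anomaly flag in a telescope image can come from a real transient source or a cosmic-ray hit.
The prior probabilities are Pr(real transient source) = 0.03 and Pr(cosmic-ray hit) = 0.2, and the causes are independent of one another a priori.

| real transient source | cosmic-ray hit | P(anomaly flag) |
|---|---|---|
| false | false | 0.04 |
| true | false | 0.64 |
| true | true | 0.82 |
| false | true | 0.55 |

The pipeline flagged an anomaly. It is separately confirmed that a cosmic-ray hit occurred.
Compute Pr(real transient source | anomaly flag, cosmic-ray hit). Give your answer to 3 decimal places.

Enumerate both values of real transient source and weight by the priors:
  P(anomaly flag | cosmic-ray hit) = 0.55·0.97 + 0.82·0.03
        = 0.533500 + 0.024600 = 0.558100
The terms with real transient source present sum to 0.024600, so
  P(real transient source | anomaly flag, cosmic-ray hit) = 0.024600 / 0.558100 ≈ 0.044

Pr(real transient source | anomaly flag, cosmic-ray hit) ≈ 0.044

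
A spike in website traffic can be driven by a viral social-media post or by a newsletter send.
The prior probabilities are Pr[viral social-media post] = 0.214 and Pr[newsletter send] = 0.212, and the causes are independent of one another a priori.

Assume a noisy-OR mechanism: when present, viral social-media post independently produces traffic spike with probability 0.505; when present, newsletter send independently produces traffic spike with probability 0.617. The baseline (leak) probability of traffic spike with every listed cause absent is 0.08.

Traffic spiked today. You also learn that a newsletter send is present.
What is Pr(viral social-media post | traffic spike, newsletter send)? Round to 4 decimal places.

Under noisy-OR, P(traffic spike | causes) = 1 − (1−0.08)·∏(1−qᵢ) over the active causes.
Sum P(traffic spike|·) weighted by the priors over both values of viral social-media post:
  P(traffic spike | newsletter send) = 0.64764*0.786 + 0.825582*0.214
        = 0.509045 + 0.176675 = 0.685720
The terms with viral social-media post present sum to 0.176675, so
  P(viral social-media post | traffic spike, newsletter send) = 0.176675 / 0.685720 ≈ 0.2576

Pr(viral social-media post | traffic spike, newsletter send) ≈ 0.2576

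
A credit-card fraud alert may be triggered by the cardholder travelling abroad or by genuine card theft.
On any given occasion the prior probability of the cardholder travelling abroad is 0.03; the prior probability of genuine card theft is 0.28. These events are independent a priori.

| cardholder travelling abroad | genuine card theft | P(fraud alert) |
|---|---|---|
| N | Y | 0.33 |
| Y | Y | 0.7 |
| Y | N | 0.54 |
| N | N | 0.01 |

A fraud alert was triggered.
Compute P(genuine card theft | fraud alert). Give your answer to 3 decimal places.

P(genuine card theft | fraud alert) ≈ 0.837

Sum P(fraud alert|·) weighted by the priors over the 4 (cardholder travelling abroad, genuine card theft) configurations:
  P(fraud alert) = 0.01*0.97*0.72 + 0.33*0.97*0.28 + 0.54*0.03*0.72 + 0.7*0.03*0.28
        = 0.006984 + 0.089628 + 0.011664 + 0.005880 = 0.114156
Keeping only the genuine card theft-present terms gives 0.095508, so
  P(genuine card theft | fraud alert) = 0.095508 / 0.114156 ≈ 0.837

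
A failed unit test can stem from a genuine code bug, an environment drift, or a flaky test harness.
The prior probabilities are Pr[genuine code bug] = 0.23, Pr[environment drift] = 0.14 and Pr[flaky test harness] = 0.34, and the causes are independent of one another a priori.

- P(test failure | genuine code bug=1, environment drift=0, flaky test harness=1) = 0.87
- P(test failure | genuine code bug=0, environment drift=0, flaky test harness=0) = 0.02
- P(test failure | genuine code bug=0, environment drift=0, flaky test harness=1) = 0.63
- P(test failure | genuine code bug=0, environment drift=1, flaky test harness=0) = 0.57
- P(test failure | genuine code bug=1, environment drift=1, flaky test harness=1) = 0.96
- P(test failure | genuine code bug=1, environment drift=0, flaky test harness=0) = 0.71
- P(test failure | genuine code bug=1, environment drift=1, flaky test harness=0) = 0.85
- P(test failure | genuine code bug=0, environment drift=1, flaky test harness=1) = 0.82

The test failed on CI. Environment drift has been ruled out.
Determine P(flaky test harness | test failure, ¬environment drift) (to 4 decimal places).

For the numerator, keep only flaky test harness=true terms: 0.164934 + 0.068034 = 0.232968
The normalizing constant is 0.02*0.77*0.66 + 0.63*0.77*0.34 + 0.71*0.23*0.66 + 0.87*0.23*0.34 = 0.350910
P(flaky test harness | test failure, ¬environment drift) = 0.232968/0.350910 ≈ 0.6639

P(flaky test harness | test failure, ¬environment drift) ≈ 0.6639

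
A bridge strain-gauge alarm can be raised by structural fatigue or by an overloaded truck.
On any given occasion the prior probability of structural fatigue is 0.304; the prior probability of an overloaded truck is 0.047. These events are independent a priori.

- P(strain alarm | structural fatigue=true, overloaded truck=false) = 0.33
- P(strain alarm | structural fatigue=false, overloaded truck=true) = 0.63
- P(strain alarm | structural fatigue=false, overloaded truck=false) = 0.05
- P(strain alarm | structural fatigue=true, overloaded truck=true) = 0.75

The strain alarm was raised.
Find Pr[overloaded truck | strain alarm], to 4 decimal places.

Pr[overloaded truck | strain alarm] ≈ 0.1957

By total probability over the 4 (structural fatigue, overloaded truck) configurations:
  P(strain alarm) = 0.05*0.696*0.953 + 0.63*0.696*0.047 + 0.33*0.304*0.953 + 0.75*0.304*0.047
        = 0.033164 + 0.020609 + 0.095605 + 0.010716 = 0.160094
The terms with overloaded truck present sum to 0.031325, so
  P(overloaded truck | strain alarm) = 0.031325 / 0.160094 ≈ 0.1957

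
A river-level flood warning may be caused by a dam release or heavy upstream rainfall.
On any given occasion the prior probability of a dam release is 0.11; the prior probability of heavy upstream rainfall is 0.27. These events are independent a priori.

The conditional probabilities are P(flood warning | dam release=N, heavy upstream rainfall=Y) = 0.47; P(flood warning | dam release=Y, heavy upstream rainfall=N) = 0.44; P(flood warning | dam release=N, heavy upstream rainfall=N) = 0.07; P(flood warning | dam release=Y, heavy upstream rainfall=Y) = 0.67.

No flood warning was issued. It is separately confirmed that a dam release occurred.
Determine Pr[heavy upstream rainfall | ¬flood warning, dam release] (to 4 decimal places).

P(¬flood warning | dam release) = 0.56·0.73 + 0.33·0.27 = 0.408800 + 0.089100 = 0.497900
The heavy upstream rainfall-present share is 0.33·0.27 = 0.089100.
Hence the posterior is 0.089100/0.497900 ≈ 0.1790.

Pr[heavy upstream rainfall | ¬flood warning, dam release] ≈ 0.1790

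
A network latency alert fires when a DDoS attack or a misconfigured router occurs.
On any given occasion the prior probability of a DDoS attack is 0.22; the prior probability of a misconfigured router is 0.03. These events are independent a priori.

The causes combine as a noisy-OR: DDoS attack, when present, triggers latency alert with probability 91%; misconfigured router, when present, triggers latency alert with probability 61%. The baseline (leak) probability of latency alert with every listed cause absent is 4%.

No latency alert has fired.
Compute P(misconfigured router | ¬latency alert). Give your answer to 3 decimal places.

P(misconfigured router | ¬latency alert) ≈ 0.012

Under noisy-OR, P(latency alert | causes) = 1 − (1−0.04)·∏(1−qᵢ) over the active causes.
Weight on misconfigured router=true, given the evidence: 0.008761 + 0.000222 = 0.008983
The normalizing constant is 0.96×0.78×0.97 + 0.3744×0.78×0.03 + 0.0864×0.22×0.97 + 0.033696×0.22×0.03 = 0.753757
Posterior = 0.008983 / 0.753757 ≈ 0.012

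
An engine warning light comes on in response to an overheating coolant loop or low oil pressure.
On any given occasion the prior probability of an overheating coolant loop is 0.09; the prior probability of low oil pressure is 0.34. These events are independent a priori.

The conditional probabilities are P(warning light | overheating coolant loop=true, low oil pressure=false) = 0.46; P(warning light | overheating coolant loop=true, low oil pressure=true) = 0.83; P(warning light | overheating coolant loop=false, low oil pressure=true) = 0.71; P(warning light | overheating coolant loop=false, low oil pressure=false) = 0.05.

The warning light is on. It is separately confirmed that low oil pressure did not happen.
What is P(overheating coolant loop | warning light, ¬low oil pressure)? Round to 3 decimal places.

P(overheating coolant loop | warning light, ¬low oil pressure) ≈ 0.476

P(warning light | ¬low oil pressure) = 0.05×0.91 + 0.46×0.09 = 0.045500 + 0.041400 = 0.086900
Restricting to configurations with overheating coolant loop present: 0.46×0.09 = 0.041400.
So P(overheating coolant loop | warning light, ¬low oil pressure) = 0.041400/0.086900 ≈ 0.476.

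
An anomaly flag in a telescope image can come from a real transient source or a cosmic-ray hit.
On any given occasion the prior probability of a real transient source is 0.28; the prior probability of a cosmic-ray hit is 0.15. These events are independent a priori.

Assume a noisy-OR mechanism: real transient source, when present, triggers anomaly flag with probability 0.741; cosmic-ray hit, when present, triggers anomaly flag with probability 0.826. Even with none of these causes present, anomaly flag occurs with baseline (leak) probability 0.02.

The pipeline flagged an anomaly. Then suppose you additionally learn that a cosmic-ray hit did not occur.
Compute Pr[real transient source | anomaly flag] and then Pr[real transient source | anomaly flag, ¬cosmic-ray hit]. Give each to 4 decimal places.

Pr[real transient source | anomaly flag] ≈ 0.6814; Pr[real transient source | anomaly flag, ¬cosmic-ray hit] ≈ 0.9355

Under noisy-OR, P(anomaly flag | causes) = 1 − (1−0.02)·∏(1−qᵢ) over the active causes.
P(anomaly flag) = 0.02*0.72*0.85 + 0.82948*0.72*0.15 + 0.74618*0.28*0.85 + 0.955835*0.28*0.15 = 0.012240 + 0.089584 + 0.177591 + 0.040145 = 0.319560
The real transient source-present share is 0.177591 + 0.040145 = 0.217736.
Hence the posterior is 0.217736/0.319560 ≈ 0.6814.

Now condition on the additional information:
P(anomaly flag | ¬cosmic-ray hit) = 0.02·0.72 + 0.74618·0.28 = 0.014400 + 0.208930 = 0.223330
Restricting to configurations with real transient source present: 0.74618·0.28 = 0.208930.
Hence the posterior is 0.208930/0.223330 ≈ 0.9355.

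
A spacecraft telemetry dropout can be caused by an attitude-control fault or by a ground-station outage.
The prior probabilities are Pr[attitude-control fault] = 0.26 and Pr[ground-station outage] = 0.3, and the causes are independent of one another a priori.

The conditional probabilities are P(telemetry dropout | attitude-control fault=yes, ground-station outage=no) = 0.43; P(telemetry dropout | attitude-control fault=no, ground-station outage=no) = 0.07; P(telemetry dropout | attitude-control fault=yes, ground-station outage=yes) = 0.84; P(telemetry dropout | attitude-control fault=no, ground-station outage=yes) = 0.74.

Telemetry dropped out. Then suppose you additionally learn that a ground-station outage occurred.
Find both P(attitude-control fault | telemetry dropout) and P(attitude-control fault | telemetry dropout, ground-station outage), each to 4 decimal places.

P(attitude-control fault | telemetry dropout) ≈ 0.4176; P(attitude-control fault | telemetry dropout, ground-station outage) ≈ 0.2851

P(telemetry dropout) = 0.07*0.74*0.7 + 0.74*0.74*0.3 + 0.43*0.26*0.7 + 0.84*0.26*0.3 = 0.036260 + 0.164280 + 0.078260 + 0.065520 = 0.344320
The attitude-control fault-present share is 0.078260 + 0.065520 = 0.143780.
So P(attitude-control fault | telemetry dropout) = 0.143780/0.344320 ≈ 0.4176.

With the extra evidence:
Weight on attitude-control fault=true, given the evidence: 0.84·0.26 = 0.218400
The normalizing constant is 0.74·0.74 + 0.84·0.26 = 0.766000
P(attitude-control fault | telemetry dropout, ground-station outage) = 0.218400/0.766000 ≈ 0.2851
This is intercausal reasoning (explaining away): once ground-station outage accounts for the telemetry dropout, attitude-control fault becomes less likely.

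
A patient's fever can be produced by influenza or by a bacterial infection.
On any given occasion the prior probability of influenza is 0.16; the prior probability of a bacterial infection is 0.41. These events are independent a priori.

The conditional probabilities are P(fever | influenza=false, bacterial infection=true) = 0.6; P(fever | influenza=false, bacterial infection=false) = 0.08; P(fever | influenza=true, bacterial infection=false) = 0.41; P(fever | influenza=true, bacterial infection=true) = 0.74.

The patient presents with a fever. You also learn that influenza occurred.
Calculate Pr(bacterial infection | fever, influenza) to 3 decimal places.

Pr(bacterial infection | fever, influenza) ≈ 0.556

Sum P(fever|·) weighted by the priors over both values of bacterial infection:
  P(fever | influenza) = 0.41·0.59 + 0.74·0.41
        = 0.241900 + 0.303400 = 0.545300
Configurations with bacterial infection contribute 0.303400, so
  P(bacterial infection | fever, influenza) = 0.303400 / 0.545300 ≈ 0.556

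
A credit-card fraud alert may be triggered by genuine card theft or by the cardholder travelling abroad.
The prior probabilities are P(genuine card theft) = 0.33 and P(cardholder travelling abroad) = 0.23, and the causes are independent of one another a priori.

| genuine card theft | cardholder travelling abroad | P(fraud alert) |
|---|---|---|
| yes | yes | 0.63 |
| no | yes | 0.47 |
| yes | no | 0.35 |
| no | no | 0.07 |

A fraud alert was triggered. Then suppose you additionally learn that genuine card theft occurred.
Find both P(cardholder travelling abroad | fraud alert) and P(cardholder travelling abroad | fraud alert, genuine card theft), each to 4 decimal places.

P(cardholder travelling abroad | fraud alert) ≈ 0.4902; P(cardholder travelling abroad | fraud alert, genuine card theft) ≈ 0.3497

Sum P(fraud alert|·) weighted by the priors over the 4 (genuine card theft, cardholder travelling abroad) configurations:
  P(fraud alert) = 0.07×0.67×0.77 + 0.47×0.67×0.23 + 0.35×0.33×0.77 + 0.63×0.33×0.23
        = 0.036113 + 0.072427 + 0.088935 + 0.047817 = 0.245292
Keeping only the cardholder travelling abroad-present terms gives 0.120244, so
  P(cardholder travelling abroad | fraud alert) = 0.120244 / 0.245292 ≈ 0.4902

Now condition on the additional information:
For the numerator, keep only cardholder travelling abroad=true terms: 0.63·0.23 = 0.144900
The normalizing constant is 0.35·0.77 + 0.63·0.23 = 0.414400
P(cardholder travelling abroad | fraud alert, genuine card theft) = 0.144900/0.414400 ≈ 0.3497
This is intercausal reasoning (explaining away): once genuine card theft accounts for the fraud alert, cardholder travelling abroad becomes less likely.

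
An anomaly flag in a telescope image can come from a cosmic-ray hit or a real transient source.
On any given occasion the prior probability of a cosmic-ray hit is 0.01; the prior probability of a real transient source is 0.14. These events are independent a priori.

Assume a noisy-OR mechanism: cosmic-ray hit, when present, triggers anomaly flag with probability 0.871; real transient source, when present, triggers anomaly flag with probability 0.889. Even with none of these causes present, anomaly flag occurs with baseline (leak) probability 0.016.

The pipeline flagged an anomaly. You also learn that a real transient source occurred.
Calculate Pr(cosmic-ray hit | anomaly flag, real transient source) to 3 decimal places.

Pr(cosmic-ray hit | anomaly flag, real transient source) ≈ 0.011

Under noisy-OR, P(anomaly flag | causes) = 1 − (1−0.016)·∏(1−qᵢ) over the active causes.
P(anomaly flag | real transient source) = 0.890776*0.99 + 0.98591*0.01 = 0.881868 + 0.009859 = 0.891727
Of this, 0.009859 comes from 0.98591*0.01 (the cosmic-ray hit=true cases).
P(cosmic-ray hit | anomaly flag, real transient source) = 0.009859 / 0.891727 ≈ 0.011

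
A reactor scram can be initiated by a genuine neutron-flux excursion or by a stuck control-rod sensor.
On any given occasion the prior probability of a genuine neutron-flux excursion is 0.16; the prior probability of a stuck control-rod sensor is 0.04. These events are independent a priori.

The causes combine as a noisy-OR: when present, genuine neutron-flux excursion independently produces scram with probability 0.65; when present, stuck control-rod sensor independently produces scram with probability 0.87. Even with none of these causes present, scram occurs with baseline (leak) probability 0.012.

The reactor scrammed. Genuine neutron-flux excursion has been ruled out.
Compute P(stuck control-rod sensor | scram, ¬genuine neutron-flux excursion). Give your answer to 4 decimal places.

P(stuck control-rod sensor | scram, ¬genuine neutron-flux excursion) ≈ 0.7516

Under noisy-OR, P(scram | causes) = 1 − (1−0.012)·∏(1−qᵢ) over the active causes.
Enumerate both values of stuck control-rod sensor and weight by the priors:
  P(scram | ¬genuine neutron-flux excursion) = 0.012*0.96 + 0.87156*0.04
        = 0.011520 + 0.034862 = 0.046382
The terms with stuck control-rod sensor present sum to 0.034862, so
  P(stuck control-rod sensor | scram, ¬genuine neutron-flux excursion) = 0.034862 / 0.046382 ≈ 0.7516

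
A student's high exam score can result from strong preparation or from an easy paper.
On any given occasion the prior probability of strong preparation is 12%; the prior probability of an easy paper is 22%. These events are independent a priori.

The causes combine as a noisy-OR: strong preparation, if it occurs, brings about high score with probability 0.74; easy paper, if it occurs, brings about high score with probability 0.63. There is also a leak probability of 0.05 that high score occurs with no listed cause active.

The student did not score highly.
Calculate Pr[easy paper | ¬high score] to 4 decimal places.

Pr[easy paper | ¬high score] ≈ 0.0945

Under noisy-OR, P(high score | causes) = 1 − (1−0.05)·∏(1−qᵢ) over the active causes.
By total probability over the 4 (strong preparation, easy paper) configurations:
  P(¬high score) = 0.95×0.88×0.78 + 0.3515×0.88×0.22 + 0.247×0.12×0.78 + 0.09139×0.12×0.22
        = 0.652080 + 0.068050 + 0.023119 + 0.002413 = 0.745662
The terms with easy paper present sum to 0.070463, so
  P(easy paper | ¬high score) = 0.070463 / 0.745662 ≈ 0.0945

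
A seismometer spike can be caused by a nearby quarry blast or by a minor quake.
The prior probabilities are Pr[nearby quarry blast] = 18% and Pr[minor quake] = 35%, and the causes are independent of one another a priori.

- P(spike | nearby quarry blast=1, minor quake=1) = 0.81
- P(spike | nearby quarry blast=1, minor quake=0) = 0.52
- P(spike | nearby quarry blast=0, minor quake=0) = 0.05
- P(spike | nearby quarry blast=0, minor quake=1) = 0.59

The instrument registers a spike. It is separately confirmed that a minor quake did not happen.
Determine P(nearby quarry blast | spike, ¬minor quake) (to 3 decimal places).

P(nearby quarry blast | spike, ¬minor quake) ≈ 0.695

P(spike | ¬minor quake) = 0.05*0.82 + 0.52*0.18 = 0.041000 + 0.093600 = 0.134600
The nearby quarry blast-present share is 0.52*0.18 = 0.093600.
P(nearby quarry blast | spike, ¬minor quake) = 0.093600 / 0.134600 ≈ 0.695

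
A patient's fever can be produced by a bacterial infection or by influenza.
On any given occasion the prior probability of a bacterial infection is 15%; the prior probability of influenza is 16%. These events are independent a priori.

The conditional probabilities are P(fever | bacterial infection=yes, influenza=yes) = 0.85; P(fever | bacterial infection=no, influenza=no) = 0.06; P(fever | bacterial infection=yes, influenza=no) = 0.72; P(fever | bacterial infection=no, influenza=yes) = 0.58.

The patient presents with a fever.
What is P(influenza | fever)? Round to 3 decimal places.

P(influenza | fever) ≈ 0.426

Numerator (weight on configurations with influenza): 0.078880 + 0.020400 = 0.099280
The normalizing constant is 0.06*0.85*0.84 + 0.58*0.85*0.16 + 0.72*0.15*0.84 + 0.85*0.15*0.16 = 0.232840
Posterior = 0.099280 / 0.232840 ≈ 0.426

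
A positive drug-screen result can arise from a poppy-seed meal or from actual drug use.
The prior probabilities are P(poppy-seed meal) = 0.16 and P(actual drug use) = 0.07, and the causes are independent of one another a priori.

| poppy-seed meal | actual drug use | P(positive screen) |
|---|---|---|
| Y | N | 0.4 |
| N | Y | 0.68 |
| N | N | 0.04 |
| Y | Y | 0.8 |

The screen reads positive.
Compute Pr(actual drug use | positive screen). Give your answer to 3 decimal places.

Pr(actual drug use | positive screen) ≈ 0.350

For the numerator, keep only actual drug use=true terms: 0.039984 + 0.008960 = 0.048944
Denominator P(positive screen): 0.04×0.84×0.93 + 0.68×0.84×0.07 + 0.4×0.16×0.93 + 0.8×0.16×0.07 = 0.139712
P(actual drug use | positive screen) = 0.048944/0.139712 ≈ 0.350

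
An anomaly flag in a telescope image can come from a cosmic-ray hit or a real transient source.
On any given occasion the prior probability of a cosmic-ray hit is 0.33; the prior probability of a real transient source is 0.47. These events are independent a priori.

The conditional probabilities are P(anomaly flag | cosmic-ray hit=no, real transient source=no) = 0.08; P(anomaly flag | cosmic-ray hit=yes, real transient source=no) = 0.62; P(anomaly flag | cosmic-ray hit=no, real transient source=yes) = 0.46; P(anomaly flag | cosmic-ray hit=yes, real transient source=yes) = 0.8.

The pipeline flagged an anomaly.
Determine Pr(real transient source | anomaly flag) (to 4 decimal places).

P(anomaly flag) = 0.08·0.67·0.53 + 0.46·0.67·0.47 + 0.62·0.33·0.53 + 0.8·0.33·0.47 = 0.028408 + 0.144854 + 0.108438 + 0.124080 = 0.405780
Restricting to configurations with real transient source present: 0.144854 + 0.124080 = 0.268934.
So P(real transient source | anomaly flag) = 0.268934/0.405780 ≈ 0.6628.

Pr(real transient source | anomaly flag) ≈ 0.6628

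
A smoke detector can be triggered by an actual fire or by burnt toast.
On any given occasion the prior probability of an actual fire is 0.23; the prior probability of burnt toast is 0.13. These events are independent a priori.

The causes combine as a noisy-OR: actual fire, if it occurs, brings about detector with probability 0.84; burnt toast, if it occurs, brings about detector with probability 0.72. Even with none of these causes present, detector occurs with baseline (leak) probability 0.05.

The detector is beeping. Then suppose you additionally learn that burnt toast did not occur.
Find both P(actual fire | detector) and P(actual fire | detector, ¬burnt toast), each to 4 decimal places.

P(actual fire | detector) ≈ 0.6496; P(actual fire | detector, ¬burnt toast) ≈ 0.8351

Under noisy-OR, P(detector | causes) = 1 − (1−0.05)·∏(1−qᵢ) over the active causes.
Enumerate the 4 (actual fire, burnt toast) configurations and weight by the priors:
  P(detector) = 0.05*0.77*0.87 + 0.734*0.77*0.13 + 0.848*0.23*0.87 + 0.95744*0.23*0.13
        = 0.033495 + 0.073473 + 0.169685 + 0.028627 = 0.305280
Configurations with actual fire contribute 0.198312, so
  P(actual fire | detector) = 0.198312 / 0.305280 ≈ 0.6496

Now also conditioning on burnt toast≠true:
Enumerate both values of actual fire and weight by the priors:
  P(detector | ¬burnt toast) = 0.05·0.77 + 0.848·0.23
        = 0.038500 + 0.195040 = 0.233540
Configurations with actual fire contribute 0.195040, so
  P(actual fire | detector, ¬burnt toast) = 0.195040 / 0.233540 ≈ 0.8351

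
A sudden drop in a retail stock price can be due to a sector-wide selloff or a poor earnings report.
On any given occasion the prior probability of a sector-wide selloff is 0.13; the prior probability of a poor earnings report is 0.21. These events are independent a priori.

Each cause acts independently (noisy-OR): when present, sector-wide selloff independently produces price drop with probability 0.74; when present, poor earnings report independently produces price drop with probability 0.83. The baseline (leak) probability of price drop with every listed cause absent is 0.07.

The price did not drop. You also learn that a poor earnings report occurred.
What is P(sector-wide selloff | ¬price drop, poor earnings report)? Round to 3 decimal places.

Under noisy-OR, P(price drop | causes) = 1 − (1−0.07)·∏(1−qᵢ) over the active causes.
By total probability over both values of sector-wide selloff:
  P(¬price drop | poor earnings report) = 0.1581·0.87 + 0.041106·0.13
        = 0.137547 + 0.005344 = 0.142891
The terms with sector-wide selloff present sum to 0.005344, so
  P(sector-wide selloff | ¬price drop, poor earnings report) = 0.005344 / 0.142891 ≈ 0.037

P(sector-wide selloff | ¬price drop, poor earnings report) ≈ 0.037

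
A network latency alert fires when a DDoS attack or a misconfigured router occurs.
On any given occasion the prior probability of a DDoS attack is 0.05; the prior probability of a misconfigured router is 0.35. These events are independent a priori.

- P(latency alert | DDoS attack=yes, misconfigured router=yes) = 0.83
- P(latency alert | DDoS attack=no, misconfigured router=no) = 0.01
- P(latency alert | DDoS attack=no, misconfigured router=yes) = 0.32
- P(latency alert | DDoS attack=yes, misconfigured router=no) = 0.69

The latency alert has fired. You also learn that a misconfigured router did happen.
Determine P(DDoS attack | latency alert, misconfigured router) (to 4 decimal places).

Sum P(latency alert|·) weighted by the priors over both values of DDoS attack:
  P(latency alert | misconfigured router) = 0.32*0.95 + 0.83*0.05
        = 0.304000 + 0.041500 = 0.345500
Configurations with DDoS attack contribute 0.041500, so
  P(DDoS attack | latency alert, misconfigured router) = 0.041500 / 0.345500 ≈ 0.1201

P(DDoS attack | latency alert, misconfigured router) ≈ 0.1201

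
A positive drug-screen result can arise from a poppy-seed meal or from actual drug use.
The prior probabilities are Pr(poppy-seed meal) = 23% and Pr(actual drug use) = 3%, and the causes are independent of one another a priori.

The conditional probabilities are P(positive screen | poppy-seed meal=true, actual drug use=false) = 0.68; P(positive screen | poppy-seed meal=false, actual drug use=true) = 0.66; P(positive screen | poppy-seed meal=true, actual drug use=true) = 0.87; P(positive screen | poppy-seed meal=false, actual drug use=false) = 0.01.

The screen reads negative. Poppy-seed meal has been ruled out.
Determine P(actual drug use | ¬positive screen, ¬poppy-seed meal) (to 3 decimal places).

Sum P(¬positive screen|·) weighted by the priors over both values of actual drug use:
  P(¬positive screen | ¬poppy-seed meal) = 0.99·0.97 + 0.34·0.03
        = 0.960300 + 0.010200 = 0.970500
Keeping only the actual drug use-present terms gives 0.010200, so
  P(actual drug use | ¬positive screen, ¬poppy-seed meal) = 0.010200 / 0.970500 ≈ 0.011

P(actual drug use | ¬positive screen, ¬poppy-seed meal) ≈ 0.011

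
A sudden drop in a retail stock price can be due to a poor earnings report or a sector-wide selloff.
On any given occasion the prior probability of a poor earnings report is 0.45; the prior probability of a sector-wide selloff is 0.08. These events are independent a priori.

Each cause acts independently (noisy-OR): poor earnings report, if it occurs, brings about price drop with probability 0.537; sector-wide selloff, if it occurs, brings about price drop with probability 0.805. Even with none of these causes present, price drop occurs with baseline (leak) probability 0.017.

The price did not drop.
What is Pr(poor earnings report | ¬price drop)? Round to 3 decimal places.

Under noisy-OR, P(price drop | causes) = 1 − (1−0.017)·∏(1−qᵢ) over the active causes.
Sum P(¬price drop|·) weighted by the priors over the 4 (poor earnings report, sector-wide selloff) configurations:
  P(¬price drop) = 0.983·0.55·0.92 + 0.191685·0.55·0.08 + 0.455129·0.45·0.92 + 0.08875·0.45·0.08
        = 0.497398 + 0.008434 + 0.188423 + 0.003195 = 0.697450
Configurations with poor earnings report contribute 0.191618, so
  P(poor earnings report | ¬price drop) = 0.191618 / 0.697450 ≈ 0.275

Pr(poor earnings report | ¬price drop) ≈ 0.275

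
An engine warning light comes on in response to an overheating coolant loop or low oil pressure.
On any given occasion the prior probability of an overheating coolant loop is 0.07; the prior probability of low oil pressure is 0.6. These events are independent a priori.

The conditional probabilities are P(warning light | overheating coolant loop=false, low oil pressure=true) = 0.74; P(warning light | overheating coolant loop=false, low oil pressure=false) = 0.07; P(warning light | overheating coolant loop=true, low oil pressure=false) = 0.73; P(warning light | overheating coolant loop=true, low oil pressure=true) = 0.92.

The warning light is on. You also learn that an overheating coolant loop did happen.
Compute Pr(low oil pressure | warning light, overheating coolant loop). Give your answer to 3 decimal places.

Pr(low oil pressure | warning light, overheating coolant loop) ≈ 0.654

Weight on low oil pressure=true, given the evidence: 0.92*0.6 = 0.552000
Normalizer over all consistent configurations: 0.73*0.4 + 0.92*0.6 = 0.844000
Posterior = 0.552000 / 0.844000 ≈ 0.654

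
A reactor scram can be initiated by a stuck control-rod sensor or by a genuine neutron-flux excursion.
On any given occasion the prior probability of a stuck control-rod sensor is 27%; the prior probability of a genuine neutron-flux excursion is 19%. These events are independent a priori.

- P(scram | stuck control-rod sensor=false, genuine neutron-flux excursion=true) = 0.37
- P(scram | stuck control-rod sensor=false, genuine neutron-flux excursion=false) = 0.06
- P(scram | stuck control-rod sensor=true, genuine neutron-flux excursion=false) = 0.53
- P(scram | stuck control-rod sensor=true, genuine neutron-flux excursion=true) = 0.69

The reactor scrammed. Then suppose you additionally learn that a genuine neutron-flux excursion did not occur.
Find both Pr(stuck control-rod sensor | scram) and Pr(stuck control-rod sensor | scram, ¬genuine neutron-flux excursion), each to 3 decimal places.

Pr(stuck control-rod sensor | scram) ≈ 0.635; Pr(stuck control-rod sensor | scram, ¬genuine neutron-flux excursion) ≈ 0.766

By total probability over the 4 (stuck control-rod sensor, genuine neutron-flux excursion) configurations:
  P(scram) = 0.06·0.73·0.81 + 0.37·0.73·0.19 + 0.53·0.27·0.81 + 0.69·0.27·0.19
        = 0.035478 + 0.051319 + 0.115911 + 0.035397 = 0.238105
Keeping only the stuck control-rod sensor-present terms gives 0.151308, so
  P(stuck control-rod sensor | scram) = 0.151308 / 0.238105 ≈ 0.635

With the extra evidence:
Enumerate both values of stuck control-rod sensor and weight by the priors:
  P(scram | ¬genuine neutron-flux excursion) = 0.06×0.73 + 0.53×0.27
        = 0.043800 + 0.143100 = 0.186900
The terms with stuck control-rod sensor present sum to 0.143100, so
  P(stuck control-rod sensor | scram, ¬genuine neutron-flux excursion) = 0.143100 / 0.186900 ≈ 0.766
Ruling out genuine neutron-flux excursion raises the posterior on stuck control-rod sensor — the flip side of explaining away.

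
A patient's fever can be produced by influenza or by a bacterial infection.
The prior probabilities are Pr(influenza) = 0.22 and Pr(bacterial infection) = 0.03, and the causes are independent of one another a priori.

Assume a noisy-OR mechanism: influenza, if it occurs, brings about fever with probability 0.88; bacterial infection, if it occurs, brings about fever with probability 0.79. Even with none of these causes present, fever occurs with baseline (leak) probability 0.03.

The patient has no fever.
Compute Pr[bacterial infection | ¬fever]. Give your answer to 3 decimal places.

Under noisy-OR, P(fever | causes) = 1 − (1−0.03)·∏(1−qᵢ) over the active causes.
P(¬fever) = 0.97×0.78×0.97 + 0.2037×0.78×0.03 + 0.1164×0.22×0.97 + 0.024444×0.22×0.03 = 0.733902 + 0.004767 + 0.024840 + 0.000161 = 0.763670
Of this, 0.004928 comes from 0.004767 + 0.000161 (the bacterial infection=true cases).
So P(bacterial infection | ¬fever) = 0.004928/0.763670 ≈ 0.006.

Pr[bacterial infection | ¬fever] ≈ 0.006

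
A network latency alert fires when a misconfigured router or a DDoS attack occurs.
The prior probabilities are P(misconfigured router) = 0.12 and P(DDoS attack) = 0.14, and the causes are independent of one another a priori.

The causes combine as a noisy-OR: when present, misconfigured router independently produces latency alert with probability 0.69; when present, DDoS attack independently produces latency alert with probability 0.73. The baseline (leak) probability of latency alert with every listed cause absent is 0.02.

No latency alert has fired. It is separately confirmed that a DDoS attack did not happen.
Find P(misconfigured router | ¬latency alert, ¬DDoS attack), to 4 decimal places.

P(misconfigured router | ¬latency alert, ¬DDoS attack) ≈ 0.0406

Under noisy-OR, P(latency alert | causes) = 1 − (1−0.02)·∏(1−qᵢ) over the active causes.
Numerator (weight on configurations with misconfigured router): 0.3038×0.12 = 0.036456
Normalizer over all consistent configurations: 0.98×0.88 + 0.3038×0.12 = 0.898856
Posterior = 0.036456 / 0.898856 ≈ 0.0406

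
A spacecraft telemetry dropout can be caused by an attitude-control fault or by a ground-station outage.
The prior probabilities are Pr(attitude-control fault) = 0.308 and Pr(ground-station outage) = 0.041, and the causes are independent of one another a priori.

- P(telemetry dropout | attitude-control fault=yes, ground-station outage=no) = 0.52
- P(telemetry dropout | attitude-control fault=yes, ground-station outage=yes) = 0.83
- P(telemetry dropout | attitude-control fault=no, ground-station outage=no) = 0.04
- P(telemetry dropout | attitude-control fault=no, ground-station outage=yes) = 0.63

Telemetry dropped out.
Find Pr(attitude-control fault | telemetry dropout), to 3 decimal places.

Pr(attitude-control fault | telemetry dropout) ≈ 0.787

P(telemetry dropout) = 0.04×0.692×0.959 + 0.63×0.692×0.041 + 0.52×0.308×0.959 + 0.83×0.308×0.041 = 0.026545 + 0.017874 + 0.153593 + 0.010481 = 0.208493
Restricting to configurations with attitude-control fault present: 0.153593 + 0.010481 = 0.164074.
So P(attitude-control fault | telemetry dropout) = 0.164074/0.208493 ≈ 0.787.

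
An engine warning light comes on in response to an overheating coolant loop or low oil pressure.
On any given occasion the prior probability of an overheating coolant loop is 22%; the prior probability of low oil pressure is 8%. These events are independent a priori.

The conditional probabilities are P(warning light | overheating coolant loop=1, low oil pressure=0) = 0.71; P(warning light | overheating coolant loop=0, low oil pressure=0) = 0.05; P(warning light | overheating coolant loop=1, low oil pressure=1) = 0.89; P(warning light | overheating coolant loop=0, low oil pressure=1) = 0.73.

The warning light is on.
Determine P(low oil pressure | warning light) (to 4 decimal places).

P(low oil pressure | warning light) ≈ 0.2542

P(warning light) = 0.05×0.78×0.92 + 0.73×0.78×0.08 + 0.71×0.22×0.92 + 0.89×0.22×0.08 = 0.035880 + 0.045552 + 0.143704 + 0.015664 = 0.240800
The low oil pressure-present share is 0.045552 + 0.015664 = 0.061216.
P(low oil pressure | warning light) = 0.061216 / 0.240800 ≈ 0.2542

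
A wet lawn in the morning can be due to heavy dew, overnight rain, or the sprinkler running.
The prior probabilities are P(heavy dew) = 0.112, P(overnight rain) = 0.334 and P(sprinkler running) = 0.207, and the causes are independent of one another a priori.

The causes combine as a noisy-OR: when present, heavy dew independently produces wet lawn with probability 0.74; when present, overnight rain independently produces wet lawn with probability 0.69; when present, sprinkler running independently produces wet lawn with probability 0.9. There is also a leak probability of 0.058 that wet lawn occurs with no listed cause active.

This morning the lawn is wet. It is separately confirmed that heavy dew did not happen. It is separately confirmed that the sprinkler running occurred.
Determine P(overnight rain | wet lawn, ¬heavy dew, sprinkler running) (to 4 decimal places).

Under noisy-OR, P(wet lawn | causes) = 1 − (1−0.058)·∏(1−qᵢ) over the active causes.
P(wet lawn | ¬heavy dew, sprinkler running) = 0.9058×0.666 + 0.970798×0.334 = 0.603263 + 0.324247 = 0.927510
The overnight rain-present share is 0.970798×0.334 = 0.324247.
P(overnight rain | wet lawn, ¬heavy dew, sprinkler running) = 0.324247 / 0.927510 ≈ 0.3496

P(overnight rain | wet lawn, ¬heavy dew, sprinkler running) ≈ 0.3496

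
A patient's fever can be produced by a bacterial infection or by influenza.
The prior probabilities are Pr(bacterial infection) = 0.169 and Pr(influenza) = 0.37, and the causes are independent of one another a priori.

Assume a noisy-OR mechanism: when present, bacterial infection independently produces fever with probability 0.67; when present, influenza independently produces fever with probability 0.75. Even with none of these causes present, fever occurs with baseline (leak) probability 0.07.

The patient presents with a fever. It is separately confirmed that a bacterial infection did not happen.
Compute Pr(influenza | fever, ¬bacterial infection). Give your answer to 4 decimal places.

Under noisy-OR, P(fever | causes) = 1 − (1−0.07)·∏(1−qᵢ) over the active causes.
By total probability over both values of influenza:
  P(fever | ¬bacterial infection) = 0.07·0.63 + 0.7675·0.37
        = 0.044100 + 0.283975 = 0.328075
Keeping only the influenza-present terms gives 0.283975, so
  P(influenza | fever, ¬bacterial infection) = 0.283975 / 0.328075 ≈ 0.8656

Pr(influenza | fever, ¬bacterial infection) ≈ 0.8656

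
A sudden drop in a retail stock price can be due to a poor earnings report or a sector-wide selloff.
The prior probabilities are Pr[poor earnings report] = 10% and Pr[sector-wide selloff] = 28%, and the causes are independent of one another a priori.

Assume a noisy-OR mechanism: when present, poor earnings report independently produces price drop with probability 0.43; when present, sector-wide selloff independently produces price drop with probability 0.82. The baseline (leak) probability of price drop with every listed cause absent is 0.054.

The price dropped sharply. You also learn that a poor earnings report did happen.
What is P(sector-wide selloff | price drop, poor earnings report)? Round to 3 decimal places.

P(sector-wide selloff | price drop, poor earnings report) ≈ 0.432

Under noisy-OR, P(price drop | causes) = 1 − (1−0.054)·∏(1−qᵢ) over the active causes.
P(price drop | poor earnings report) = 0.46078·0.72 + 0.90294·0.28 = 0.331762 + 0.252823 = 0.584585
Restricting to configurations with sector-wide selloff present: 0.90294·0.28 = 0.252823.
So P(sector-wide selloff | price drop, poor earnings report) = 0.252823/0.584585 ≈ 0.432.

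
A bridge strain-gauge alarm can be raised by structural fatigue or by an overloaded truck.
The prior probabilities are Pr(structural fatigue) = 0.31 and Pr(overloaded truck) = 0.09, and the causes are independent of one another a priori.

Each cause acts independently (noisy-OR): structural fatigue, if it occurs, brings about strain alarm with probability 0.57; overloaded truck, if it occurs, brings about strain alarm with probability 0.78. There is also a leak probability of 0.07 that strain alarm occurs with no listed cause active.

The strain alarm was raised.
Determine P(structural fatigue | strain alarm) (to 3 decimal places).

P(structural fatigue | strain alarm) ≈ 0.676

Under noisy-OR, P(strain alarm | causes) = 1 − (1−0.07)·∏(1−qᵢ) over the active causes.
P(strain alarm) = 0.07*0.69*0.91 + 0.7954*0.69*0.09 + 0.6001*0.31*0.91 + 0.912022*0.31*0.09 = 0.043953 + 0.049394 + 0.169288 + 0.025445 = 0.288080
Of this, 0.194733 comes from 0.169288 + 0.025445 (the structural fatigue=true cases).
P(structural fatigue | strain alarm) = 0.194733 / 0.288080 ≈ 0.676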